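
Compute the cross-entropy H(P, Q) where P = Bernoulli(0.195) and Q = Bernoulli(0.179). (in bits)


H(P,Q) = -p*log2(q) - (1-p)*log2(1-q). -0.195*log2(0.179) = 0.483984; -0.805*log2(0.821) = 0.229059. H(P,Q) = 0.483984 + 0.229059 = 0.713

0.713 bits


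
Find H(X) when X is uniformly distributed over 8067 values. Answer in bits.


H = log2(n) = log2(8067) = 12.9778

12.9778 bits


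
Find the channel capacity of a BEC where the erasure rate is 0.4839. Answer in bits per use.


C = 1 - epsilon = 1 - 0.4839 = 0.5161

0.5161 bits


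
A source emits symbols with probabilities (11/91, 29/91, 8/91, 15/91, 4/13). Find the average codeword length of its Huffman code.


Huffman construction (repeatedly merge the two least-probable nodes; each merge adds 1 bit to every symbol beneath it): 8/91 + 11/91 = 19/91; 15/91 + 19/91 = 34/91; 4/13 + 29/91 = 57/91; 34/91 + 57/91 = 1. Resulting codeword lengths (in the order the probabilities were given): (3, 2, 3, 2, 2). L_avg = sum(p_i * l_i) = 11/91*3 + 29/91*2 + 8/91*3 + 15/91*2 + 4/13*2 = 201/91 = 2.2088

2.2088 bits


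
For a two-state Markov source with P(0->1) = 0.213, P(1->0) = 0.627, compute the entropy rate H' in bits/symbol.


Stationary distribution: pi_0 = p10/(p01+p10) = 0.7464, pi_1 = 0.2536. Entropy rate H' = pi_0*H(p01) + pi_1*H(p10) = 0.7464*0.7472 + 0.2536*0.9529 = 0.7994

0.7994 bits/symbol


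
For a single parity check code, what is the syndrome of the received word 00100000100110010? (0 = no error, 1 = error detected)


Syndrome = XOR of all bits = 0 XOR 0 XOR 1 XOR 0 XOR 0 XOR 0 XOR 0 XOR 0 XOR 1 XOR 0 XOR 0 XOR 1 XOR 1 XOR 0 XOR 0 XOR 1 XOR 0 = 1

1


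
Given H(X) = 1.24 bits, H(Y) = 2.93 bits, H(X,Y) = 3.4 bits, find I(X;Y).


I(X;Y) = H(X) + H(Y) - H(X,Y) = 1.24 + 2.93 - 3.4 = 0.77

0.77 bits


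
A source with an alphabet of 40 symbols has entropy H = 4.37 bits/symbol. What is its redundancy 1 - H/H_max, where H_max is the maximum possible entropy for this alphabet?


H_max = log2(K) = log2(40) = 5.3219 bits/symbol. Redundancy = 1 - H/H_max = 1 - 4.37/5.3219 = 1 - 0.8211 = 0.1789

0.1789


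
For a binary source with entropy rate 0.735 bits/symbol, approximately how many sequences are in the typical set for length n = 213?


log2|A_typical| = nH = 213 * 0.735 = 156.555, so |A_typical| ~ 2^156.555 = 1.342e+47

1.342e+47


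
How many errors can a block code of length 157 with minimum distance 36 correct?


Correction capability = floor((d-1)/2) = floor((36-1)/2) = 17

17 errors


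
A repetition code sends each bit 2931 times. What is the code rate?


Rate = k/n = 1/2931

1/2931


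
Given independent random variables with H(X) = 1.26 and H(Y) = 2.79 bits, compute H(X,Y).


For independent variables, H(X,Y) = H(X) + H(Y) = 1.26 + 2.79 = 4.05

4.05 bits


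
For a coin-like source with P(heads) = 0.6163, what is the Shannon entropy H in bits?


H = -p*log2(p) - (1-p)*log2(1-p). -0.6163*log2(0.6163) = 0.430359; -0.3837*log2(0.3837) = 0.530254. H = 0.430359 + 0.530254 = 0.9606

0.9606 bits


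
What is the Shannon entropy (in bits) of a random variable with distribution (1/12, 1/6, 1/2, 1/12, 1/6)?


H = -sum(p_i * log2(p_i)). Terms: -(1/12)*log2(1/12) = 0.298747; -(1/6)*log2(1/6) = 0.430827; -(1/2)*log2(1/2) = 0.500000; -(1/12)*log2(1/12) = 0.298747; -(1/6)*log2(1/6) = 0.430827. H = 0.298747 + 0.430827 + 0.500000 + 0.298747 + 0.430827 = 1.9591

1.9591 bits


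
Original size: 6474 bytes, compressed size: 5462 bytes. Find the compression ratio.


Ratio = original / compressed = 6474 / 5462 = 1.1853

1.1853


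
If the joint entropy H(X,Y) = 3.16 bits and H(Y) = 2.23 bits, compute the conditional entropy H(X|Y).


H(X|Y) = H(X,Y) - H(Y) = 3.16 - 2.23 = 0.93

0.93 bits


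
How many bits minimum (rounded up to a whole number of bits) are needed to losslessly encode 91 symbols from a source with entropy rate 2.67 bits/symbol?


Minimum bits >= n * H = 91 * 2.67 = 242.97, rounded up to a whole number of bits = 243

243 bits


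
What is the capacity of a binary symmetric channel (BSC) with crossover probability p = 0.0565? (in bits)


H(p) = -p*log2(p) - (1-p)*log2(1-p) = -0.0565*log2(0.0565) - 0.9435*log2(0.9435) = 0.234227 + 0.079165 = 0.3134. C = 1 - H(p) = 1 - 0.3134 = 0.6866

0.6866 bits


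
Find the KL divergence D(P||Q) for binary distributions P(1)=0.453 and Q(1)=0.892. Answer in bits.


KL = p*log2(p/q) + (1-p)*log2((1-p)/(1-q)) = 0.453*log2(0.453/0.892) + 0.547*log2(0.547/0.108) = 0.8374

0.8374 bits


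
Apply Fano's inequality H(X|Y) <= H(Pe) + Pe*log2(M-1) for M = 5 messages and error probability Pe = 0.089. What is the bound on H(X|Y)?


H(Pe) = -Pe*log2(Pe) - (1-Pe)*log2(1-Pe) = -0.089*log2(0.089) - 0.911*log2(0.911) = 0.310615 + 0.122509 = 0.4331. Pe*log2(M-1) = 0.089*log2(4) = 0.178000. Bound = H(Pe) + Pe*log2(M-1) = 0.310615 + 0.122509 + 0.178000 = 0.6111

0.6111 bits


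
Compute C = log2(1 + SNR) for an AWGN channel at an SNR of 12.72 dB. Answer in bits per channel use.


SNR_linear = 10^(12.72/10) = 18.7068; C = log2(1 + SNR_linear) = log2(1 + 18.7068) = 4.3006

4.3006 bits/channel use


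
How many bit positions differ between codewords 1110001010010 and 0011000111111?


Count differing positions: ^ ^ . ^ . . ^ ^ . ^ ^ . ^ = 8 differences

8


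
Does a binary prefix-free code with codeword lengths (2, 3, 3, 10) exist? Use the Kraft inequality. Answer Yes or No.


Kraft sum = sum(2^(-l_i)) = 0.501, need <= 1. Result: satisfied (a binary prefix-free code with these lengths exists)

Yes


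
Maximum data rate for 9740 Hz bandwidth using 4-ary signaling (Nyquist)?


Rate = 2 * B * log2(M) = 2 * 9740 * 2.0 = 38960.0

38960.0 bps


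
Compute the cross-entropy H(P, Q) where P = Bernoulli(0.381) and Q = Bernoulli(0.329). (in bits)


H(P,Q) = -p*log2(q) - (1-p)*log2(1-q). -0.381*log2(0.329) = 0.611063; -0.619*log2(0.671) = 0.356306. H(P,Q) = 0.611063 + 0.356306 = 0.9674

0.9674 bits


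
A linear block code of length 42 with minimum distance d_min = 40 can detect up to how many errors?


Detection capability = d_min - 1 = 40 - 1 = 39

39 errors


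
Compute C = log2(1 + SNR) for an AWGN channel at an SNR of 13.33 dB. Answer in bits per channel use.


SNR_linear = 10^(13.33/10) = 21.5278; C = log2(1 + SNR_linear) = log2(1 + 21.5278) = 4.4936

4.4936 bits/channel use


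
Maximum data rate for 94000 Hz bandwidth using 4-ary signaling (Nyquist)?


Rate = 2 * B * log2(M) = 2 * 94000 * 2.0 = 376000.0

376000.0 bps


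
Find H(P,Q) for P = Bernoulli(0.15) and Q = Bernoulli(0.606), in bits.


H(P,Q) = -p*log2(q) - (1-p)*log2(1-q). -0.15*log2(0.606) = 0.108392; -0.85*log2(0.394) = 1.142173. H(P,Q) = 0.108392 + 1.142173 = 1.2506

1.2506 bits


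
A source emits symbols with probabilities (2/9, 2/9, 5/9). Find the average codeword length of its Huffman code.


Huffman construction (repeatedly merge the two least-probable nodes; each merge adds 1 bit to every symbol beneath it): 2/9 + 2/9 = 4/9; 4/9 + 5/9 = 1. Resulting codeword lengths (in the order the probabilities were given): (2, 2, 1). L_avg = sum(p_i * l_i) = 2/9*2 + 2/9*2 + 5/9*1 = 13/9 = 1.4444

1.4444 bits


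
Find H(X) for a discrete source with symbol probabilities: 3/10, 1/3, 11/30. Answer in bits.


H = -sum(p_i * log2(p_i)). Terms: -(3/10)*log2(3/10) = 0.521090; -(1/3)*log2(1/3) = 0.528321; -(11/30)*log2(11/30) = 0.530735. H = 0.521090 + 0.528321 + 0.530735 = 1.5801

1.5801 bits


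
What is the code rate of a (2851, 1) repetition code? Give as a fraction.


Rate = k/n = 1/2851

1/2851


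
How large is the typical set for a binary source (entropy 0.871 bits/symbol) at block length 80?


log2|A_typical| = nH = 80 * 0.871 = 69.68, so |A_typical| ~ 2^69.68 = 9.457e+20

9.457e+20


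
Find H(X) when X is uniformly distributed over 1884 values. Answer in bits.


H = log2(n) = log2(1884) = 10.8796

10.8796 bits


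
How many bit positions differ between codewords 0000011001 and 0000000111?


Count differing positions: . . . . . ^ ^ ^ ^ . = 4 differences

4


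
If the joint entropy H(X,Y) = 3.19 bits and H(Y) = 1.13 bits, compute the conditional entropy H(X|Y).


H(X|Y) = H(X,Y) - H(Y) = 3.19 - 1.13 = 2.06

2.06 bits


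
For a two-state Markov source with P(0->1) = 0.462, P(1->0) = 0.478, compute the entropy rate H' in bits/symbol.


Stationary distribution: pi_0 = p10/(p01+p10) = 0.5085, pi_1 = 0.4915. Entropy rate H' = pi_0*H(p01) + pi_1*H(p10) = 0.5085*0.9958 + 0.4915*0.9986 = 0.9972

0.9972 bits/symbol


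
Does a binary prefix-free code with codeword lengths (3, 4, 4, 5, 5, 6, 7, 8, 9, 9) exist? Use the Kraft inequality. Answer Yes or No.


Kraft sum = sum(2^(-l_i)) = 0.3438, need <= 1. Result: satisfied (a binary prefix-free code with these lengths exists)

Yes


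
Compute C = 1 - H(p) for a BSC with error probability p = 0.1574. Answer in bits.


H(p) = -p*log2(p) - (1-p)*log2(1-p) = -0.1574*log2(0.1574) - 0.8426*log2(0.8426) = 0.419863 + 0.208190 = 0.6281. C = 1 - H(p) = 1 - 0.6281 = 0.3719

0.3719 bits


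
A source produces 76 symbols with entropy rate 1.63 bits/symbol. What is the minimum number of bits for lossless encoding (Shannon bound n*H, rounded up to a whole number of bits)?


Minimum bits >= n * H = 76 * 1.63 = 123.88, rounded up to a whole number of bits = 124

124 bits


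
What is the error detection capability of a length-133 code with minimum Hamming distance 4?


Detection capability = d_min - 1 = 4 - 1 = 3

3 errors


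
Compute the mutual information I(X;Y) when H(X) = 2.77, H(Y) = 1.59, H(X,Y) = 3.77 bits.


I(X;Y) = H(X) + H(Y) - H(X,Y) = 2.77 + 1.59 - 3.77 = 0.59

0.59 bits


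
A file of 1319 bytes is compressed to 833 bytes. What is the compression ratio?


Ratio = original / compressed = 1319 / 833 = 1.5834

1.5834


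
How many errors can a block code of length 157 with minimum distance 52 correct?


Correction capability = floor((d-1)/2) = floor((52-1)/2) = 25

25 errors


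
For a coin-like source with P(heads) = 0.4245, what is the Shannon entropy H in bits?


H = -p*log2(p) - (1-p)*log2(1-p). -0.4245*log2(0.4245) = 0.524751; -0.5755*log2(0.5755) = 0.458738. H = 0.524751 + 0.458738 = 0.9835

0.9835 bits


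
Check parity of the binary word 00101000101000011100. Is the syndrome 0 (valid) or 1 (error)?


Syndrome = XOR of all bits = 0 XOR 0 XOR 1 XOR 0 XOR 1 XOR 0 XOR 0 XOR 0 XOR 1 XOR 0 XOR 1 XOR 0 XOR 0 XOR 0 XOR 0 XOR 1 XOR 1 XOR 1 XOR 0 XOR 0 = 1

1


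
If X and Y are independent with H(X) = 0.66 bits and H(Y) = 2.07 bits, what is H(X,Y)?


For independent variables, H(X,Y) = H(X) + H(Y) = 0.66 + 2.07 = 2.73

2.73 bits


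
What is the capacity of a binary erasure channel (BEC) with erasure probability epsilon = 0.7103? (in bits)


C = 1 - epsilon = 1 - 0.7103 = 0.2897

0.2897 bits


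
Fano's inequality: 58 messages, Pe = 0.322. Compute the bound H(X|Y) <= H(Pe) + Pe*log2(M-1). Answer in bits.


H(Pe) = -Pe*log2(Pe) - (1-Pe)*log2(1-Pe) = -0.322*log2(0.322) - 0.678*log2(0.678) = 0.526427 + 0.380116 = 0.9065. Pe*log2(M-1) = 0.322*log2(57) = 1.878191. Bound = H(Pe) + Pe*log2(M-1) = 0.526427 + 0.380116 + 1.878191 = 2.7847

2.7847 bits


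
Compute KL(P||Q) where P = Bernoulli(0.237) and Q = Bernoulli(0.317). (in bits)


KL = p*log2(p/q) + (1-p)*log2((1-p)/(1-q)) = 0.237*log2(0.237/0.317) + 0.763*log2(0.763/0.683) = 0.0225

0.0225 bits


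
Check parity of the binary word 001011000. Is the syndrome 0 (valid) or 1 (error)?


Syndrome = XOR of all bits = 0 XOR 0 XOR 1 XOR 0 XOR 1 XOR 1 XOR 0 XOR 0 XOR 0 = 1

1


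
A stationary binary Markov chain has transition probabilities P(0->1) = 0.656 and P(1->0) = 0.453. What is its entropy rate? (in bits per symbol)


Stationary distribution: pi_0 = p10/(p01+p10) = 0.4085, pi_1 = 0.5915. Entropy rate H' = pi_0*H(p01) + pi_1*H(p10) = 0.4085*0.9286 + 0.5915*0.9936 = 0.9671

0.9671 bits/symbol


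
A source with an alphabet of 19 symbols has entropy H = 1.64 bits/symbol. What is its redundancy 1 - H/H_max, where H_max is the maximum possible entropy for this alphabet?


H_max = log2(K) = log2(19) = 4.2479 bits/symbol. Redundancy = 1 - H/H_max = 1 - 1.64/4.2479 = 1 - 0.3861 = 0.6139

0.6139


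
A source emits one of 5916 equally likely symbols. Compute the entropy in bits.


H = log2(n) = log2(5916) = 12.5304

12.5304 bits


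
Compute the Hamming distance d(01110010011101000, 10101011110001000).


Count differing positions: ^ ^ . ^ ^ . . ^ ^ . ^ ^ . . . . . = 8 differences

8


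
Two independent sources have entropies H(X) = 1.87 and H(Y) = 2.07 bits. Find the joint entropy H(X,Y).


For independent variables, H(X,Y) = H(X) + H(Y) = 1.87 + 2.07 = 3.94

3.94 bits


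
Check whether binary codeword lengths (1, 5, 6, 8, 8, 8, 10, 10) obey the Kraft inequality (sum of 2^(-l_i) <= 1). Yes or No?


Kraft sum = sum(2^(-l_i)) = 0.5605, need <= 1. Result: satisfied (a binary prefix-free code with these lengths exists)

Yes


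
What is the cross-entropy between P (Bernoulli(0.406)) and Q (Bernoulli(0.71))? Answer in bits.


H(P,Q) = -p*log2(q) - (1-p)*log2(1-q). -0.406*log2(0.71) = 0.200608; -0.594*log2(0.29) = 1.060810. H(P,Q) = 0.200608 + 1.060810 = 1.2614

1.2614 bits


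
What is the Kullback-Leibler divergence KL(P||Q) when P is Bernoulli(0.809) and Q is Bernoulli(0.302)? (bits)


KL = p*log2(p/q) + (1-p)*log2((1-p)/(1-q)) = 0.809*log2(0.809/0.302) + 0.191*log2(0.191/0.698) = 0.793

0.793 bits


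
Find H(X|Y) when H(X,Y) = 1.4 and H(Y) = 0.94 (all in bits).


H(X|Y) = H(X,Y) - H(Y) = 1.4 - 0.94 = 0.46

0.46 bits


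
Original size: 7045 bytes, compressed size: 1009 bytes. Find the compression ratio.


Ratio = original / compressed = 7045 / 1009 = 6.9822

6.9822


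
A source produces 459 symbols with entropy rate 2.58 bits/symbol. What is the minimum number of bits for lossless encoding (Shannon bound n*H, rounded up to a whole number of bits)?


Minimum bits >= n * H = 459 * 2.58 = 1184.22, rounded up to a whole number of bits = 1185

1185 bits


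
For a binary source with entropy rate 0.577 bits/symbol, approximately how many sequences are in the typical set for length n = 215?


log2|A_typical| = nH = 215 * 0.577 = 124.055, so |A_typical| ~ 2^124.055 = 2.209e+37

2.209e+37


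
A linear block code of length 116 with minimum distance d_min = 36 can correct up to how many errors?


Correction capability = floor((d-1)/2) = floor((36-1)/2) = 17

17 errors


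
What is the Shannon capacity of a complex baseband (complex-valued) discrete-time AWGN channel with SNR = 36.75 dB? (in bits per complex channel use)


SNR_linear = 10^(36.75/10) = 4731.5126; C = log2(1 + SNR_linear) = log2(1 + 4731.5126) = 12.2084

12.2084 bits/channel use


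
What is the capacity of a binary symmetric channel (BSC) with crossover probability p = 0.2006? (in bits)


H(p) = -p*log2(p) - (1-p)*log2(1-p) = -0.2006*log2(0.2006) - 0.7994*log2(0.7994) = 0.464912 + 0.258215 = 0.7231. C = 1 - H(p) = 1 - 0.7231 = 0.2769

0.2769 bits


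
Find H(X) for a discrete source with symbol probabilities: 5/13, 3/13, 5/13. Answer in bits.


H = -sum(p_i * log2(p_i)). Terms: -(5/13)*log2(5/13) = 0.530197; -(3/13)*log2(3/13) = 0.488187; -(5/13)*log2(5/13) = 0.530197. H = 0.530197 + 0.488187 + 0.530197 = 1.5486

1.5486 bits


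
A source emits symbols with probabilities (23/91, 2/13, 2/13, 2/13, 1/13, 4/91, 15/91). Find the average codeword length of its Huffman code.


Huffman construction (repeatedly merge the two least-probable nodes; each merge adds 1 bit to every symbol beneath it): 4/91 + 1/13 = 11/91; 11/91 + 2/13 = 25/91; 2/13 + 2/13 = 4/13; 15/91 + 23/91 = 38/91; 25/91 + 4/13 = 53/91; 38/91 + 53/91 = 1. Resulting codeword lengths (in the order the probabilities were given): (2, 3, 3, 3, 4, 4, 2). L_avg = sum(p_i * l_i) = 23/91*2 + 2/13*3 + 2/13*3 + 2/13*3 + 1/13*4 + 4/91*4 + 15/91*2 = 246/91 = 2.7033

2.7033 bits


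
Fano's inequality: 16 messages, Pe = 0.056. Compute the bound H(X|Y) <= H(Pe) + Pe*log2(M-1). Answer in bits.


H(Pe) = -Pe*log2(Pe) - (1-Pe)*log2(1-Pe) = -0.056*log2(0.056) - 0.944*log2(0.944) = 0.232872 + 0.078485 = 0.3114. Pe*log2(M-1) = 0.056*log2(15) = 0.218786. Bound = H(Pe) + Pe*log2(M-1) = 0.232872 + 0.078485 + 0.218786 = 0.5301

0.5301 bits


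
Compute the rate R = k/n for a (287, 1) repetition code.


Rate = k/n = 1/287

1/287


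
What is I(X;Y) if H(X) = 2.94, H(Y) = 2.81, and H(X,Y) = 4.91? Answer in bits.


I(X;Y) = H(X) + H(Y) - H(X,Y) = 2.94 + 2.81 - 4.91 = 0.84

0.84 bits


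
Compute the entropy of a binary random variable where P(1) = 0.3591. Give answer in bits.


H = -p*log2(p) - (1-p)*log2(1-p). -0.3591*log2(0.3591) = 0.530585; -0.6409*log2(0.6409) = 0.411348. H = 0.530585 + 0.411348 = 0.9419

0.9419 bits


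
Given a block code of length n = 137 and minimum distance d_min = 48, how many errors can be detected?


Detection capability = d_min - 1 = 48 - 1 = 47

47 errors


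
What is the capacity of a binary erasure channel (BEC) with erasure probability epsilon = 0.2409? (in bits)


C = 1 - epsilon = 1 - 0.2409 = 0.7591

0.7591 bits


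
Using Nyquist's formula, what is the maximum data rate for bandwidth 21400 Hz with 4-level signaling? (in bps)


Rate = 2 * B * log2(M) = 2 * 21400 * 2.0 = 85600.0

85600.0 bps


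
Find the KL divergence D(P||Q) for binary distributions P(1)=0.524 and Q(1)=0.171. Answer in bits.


KL = p*log2(p/q) + (1-p)*log2((1-p)/(1-q)) = 0.524*log2(0.524/0.171) + 0.476*log2(0.476/0.829) = 0.4656

0.4656 bits


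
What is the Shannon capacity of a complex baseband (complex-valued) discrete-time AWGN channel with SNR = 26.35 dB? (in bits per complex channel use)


SNR_linear = 10^(26.35/10) = 431.5191; C = log2(1 + SNR_linear) = log2(1 + 431.5191) = 8.7566

8.7566 bits/channel use


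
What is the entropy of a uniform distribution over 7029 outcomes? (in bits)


H = log2(n) = log2(7029) = 12.7791

12.7791 bits


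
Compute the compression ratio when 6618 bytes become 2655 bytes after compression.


Ratio = original / compressed = 6618 / 2655 = 2.4927

2.4927


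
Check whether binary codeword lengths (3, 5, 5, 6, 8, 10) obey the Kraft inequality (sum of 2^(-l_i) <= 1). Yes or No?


Kraft sum = sum(2^(-l_i)) = 0.208, need <= 1. Result: satisfied (a binary prefix-free code with these lengths exists)

Yes


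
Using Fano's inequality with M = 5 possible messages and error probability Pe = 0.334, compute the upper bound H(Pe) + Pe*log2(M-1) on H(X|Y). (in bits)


H(Pe) = -Pe*log2(Pe) - (1-Pe)*log2(1-Pe) = -0.334*log2(0.334) - 0.666*log2(0.666) = 0.528415 + 0.390546 = 0.919. Pe*log2(M-1) = 0.334*log2(4) = 0.668000. Bound = H(Pe) + Pe*log2(M-1) = 0.528415 + 0.390546 + 0.668000 = 1.587

1.587 bits


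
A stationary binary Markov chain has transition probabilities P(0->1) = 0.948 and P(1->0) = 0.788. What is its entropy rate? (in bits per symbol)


Stationary distribution: pi_0 = p10/(p01+p10) = 0.4539, pi_1 = 0.5461. Entropy rate H' = pi_0*H(p01) + pi_1*H(p10) = 0.4539*0.2948 + 0.5461*0.7453 = 0.5408

0.5408 bits/symbol


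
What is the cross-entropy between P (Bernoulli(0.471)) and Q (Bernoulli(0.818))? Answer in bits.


H(P,Q) = -p*log2(q) - (1-p)*log2(1-q). -0.471*log2(0.818) = 0.136509; -0.529*log2(0.182) = 1.300277. H(P,Q) = 0.136509 + 1.300277 = 1.4368

1.4368 bits


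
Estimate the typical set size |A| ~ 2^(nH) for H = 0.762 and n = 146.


log2|A_typical| = nH = 146 * 0.762 = 111.252, so |A_typical| ~ 2^111.252 = 3.092e+33

3.092e+33


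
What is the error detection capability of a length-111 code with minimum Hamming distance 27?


Detection capability = d_min - 1 = 27 - 1 = 26

26 errors


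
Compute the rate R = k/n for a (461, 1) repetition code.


Rate = k/n = 1/461

1/461


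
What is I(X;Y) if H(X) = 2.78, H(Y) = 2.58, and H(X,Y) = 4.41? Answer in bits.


I(X;Y) = H(X) + H(Y) - H(X,Y) = 2.78 + 2.58 - 4.41 = 0.95

0.95 bits


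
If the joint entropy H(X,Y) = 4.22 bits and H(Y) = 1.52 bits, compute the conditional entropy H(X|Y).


H(X|Y) = H(X,Y) - H(Y) = 4.22 - 1.52 = 2.7

2.7 bits


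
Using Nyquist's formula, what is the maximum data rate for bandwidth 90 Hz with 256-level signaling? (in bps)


Rate = 2 * B * log2(M) = 2 * 90 * 8.0 = 1440.0

1440.0 bps


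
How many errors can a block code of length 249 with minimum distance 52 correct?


Correction capability = floor((d-1)/2) = floor((52-1)/2) = 25

25 errors


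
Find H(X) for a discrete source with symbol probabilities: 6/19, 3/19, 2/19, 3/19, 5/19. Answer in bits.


H = -sum(p_i * log2(p_i)). Terms: -(6/19)*log2(6/19) = 0.525147; -(3/19)*log2(3/19) = 0.420468; -(2/19)*log2(2/19) = 0.341887; -(3/19)*log2(3/19) = 0.420468; -(5/19)*log2(5/19) = 0.506842. H = 0.525147 + 0.420468 + 0.341887 + 0.420468 + 0.506842 = 2.2148

2.2148 bits


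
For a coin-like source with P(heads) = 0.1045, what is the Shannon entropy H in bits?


H = -p*log2(p) - (1-p)*log2(1-p). -0.1045*log2(0.1045) = 0.340505; -0.8955*log2(0.8955) = 0.142595. H = 0.340505 + 0.142595 = 0.4831

0.4831 bits


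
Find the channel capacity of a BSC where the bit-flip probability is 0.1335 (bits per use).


H(p) = -p*log2(p) - (1-p)*log2(1-p) = -0.1335*log2(0.1335) - 0.8665*log2(0.8665) = 0.387829 + 0.179130 = 0.567. C = 1 - H(p) = 1 - 0.567 = 0.433

0.433 bits


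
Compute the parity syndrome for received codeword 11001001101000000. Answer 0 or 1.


Syndrome = XOR of all bits = 1 XOR 1 XOR 0 XOR 0 XOR 1 XOR 0 XOR 0 XOR 1 XOR 1 XOR 0 XOR 1 XOR 0 XOR 0 XOR 0 XOR 0 XOR 0 XOR 0 = 0

0


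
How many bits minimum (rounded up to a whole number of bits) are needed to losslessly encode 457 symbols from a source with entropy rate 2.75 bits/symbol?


Minimum bits >= n * H = 457 * 2.75 = 1256.75, rounded up to a whole number of bits = 1257

1257 bits


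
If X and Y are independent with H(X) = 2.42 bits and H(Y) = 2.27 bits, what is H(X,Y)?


For independent variables, H(X,Y) = H(X) + H(Y) = 2.42 + 2.27 = 4.69

4.69 bits


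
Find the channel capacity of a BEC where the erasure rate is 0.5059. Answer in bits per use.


C = 1 - epsilon = 1 - 0.5059 = 0.4941

0.4941 bits


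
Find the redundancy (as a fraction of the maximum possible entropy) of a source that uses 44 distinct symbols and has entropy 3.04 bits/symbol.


H_max = log2(K) = log2(44) = 5.4594 bits/symbol. Redundancy = 1 - H/H_max = 1 - 3.04/5.4594 = 1 - 0.5568 = 0.4432

0.4432


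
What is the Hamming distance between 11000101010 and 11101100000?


Count differing positions: . . ^ . ^ . . ^ . ^ . = 4 differences

4


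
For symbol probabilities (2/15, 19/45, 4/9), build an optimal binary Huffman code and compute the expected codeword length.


Huffman construction (repeatedly merge the two least-probable nodes; each merge adds 1 bit to every symbol beneath it): 2/15 + 19/45 = 5/9; 4/9 + 5/9 = 1. Resulting codeword lengths (in the order the probabilities were given): (2, 2, 1). L_avg = sum(p_i * l_i) = 2/15*2 + 19/45*2 + 4/9*1 = 14/9 = 1.5556

1.5556 bits


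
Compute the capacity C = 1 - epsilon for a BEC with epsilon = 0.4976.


C = 1 - epsilon = 1 - 0.4976 = 0.5024

0.5024 bits


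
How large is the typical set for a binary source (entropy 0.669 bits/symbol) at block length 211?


log2|A_typical| = nH = 211 * 0.669 = 141.159, so |A_typical| ~ 2^141.159 = 3.112e+42

3.112e+42


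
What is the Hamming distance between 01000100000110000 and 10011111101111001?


Count differing positions: ^ ^ . ^ ^ . ^ ^ ^ . ^ . . ^ . . ^ = 10 differences

10


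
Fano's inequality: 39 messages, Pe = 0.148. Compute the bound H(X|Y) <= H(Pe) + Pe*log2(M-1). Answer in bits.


H(Pe) = -Pe*log2(Pe) - (1-Pe)*log2(1-Pe) = -0.148*log2(0.148) - 0.852*log2(0.852) = 0.407937 + 0.196876 = 0.6048. Pe*log2(M-1) = 0.148*log2(38) = 0.776693. Bound = H(Pe) + Pe*log2(M-1) = 0.407937 + 0.196876 + 0.776693 = 1.3815

1.3815 bits


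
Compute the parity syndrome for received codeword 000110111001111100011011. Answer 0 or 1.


Syndrome = XOR of all bits = 0 XOR 0 XOR 0 XOR 1 XOR 1 XOR 0 XOR 1 XOR 1 XOR 1 XOR 0 XOR 0 XOR 1 XOR 1 XOR 1 XOR 1 XOR 1 XOR 0 XOR 0 XOR 0 XOR 1 XOR 1 XOR 0 XOR 1 XOR 1 = 0

0


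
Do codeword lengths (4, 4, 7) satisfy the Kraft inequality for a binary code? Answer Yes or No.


Kraft sum = sum(2^(-l_i)) = 0.1328, need <= 1. Result: satisfied (a binary prefix-free code with these lengths exists)

Yes


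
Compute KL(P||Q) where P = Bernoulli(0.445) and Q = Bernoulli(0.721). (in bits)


KL = p*log2(p/q) + (1-p)*log2((1-p)/(1-q)) = 0.445*log2(0.445/0.721) + 0.555*log2(0.555/0.279) = 0.2409

0.2409 bits


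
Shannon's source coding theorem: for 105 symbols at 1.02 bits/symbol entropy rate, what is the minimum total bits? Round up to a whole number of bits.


Minimum bits >= n * H = 105 * 1.02 = 107.1, rounded up to a whole number of bits = 108

108 bits


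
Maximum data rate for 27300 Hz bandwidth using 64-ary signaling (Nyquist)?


Rate = 2 * B * log2(M) = 2 * 27300 * 6.0 = 327600.0

327600.0 bps


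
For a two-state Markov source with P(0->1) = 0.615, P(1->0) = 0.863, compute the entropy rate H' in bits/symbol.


Stationary distribution: pi_0 = p10/(p01+p10) = 0.5839, pi_1 = 0.4161. Entropy rate H' = pi_0*H(p01) + pi_1*H(p10) = 0.5839*0.9615 + 0.4161*0.5763 = 0.8012

0.8012 bits/symbol


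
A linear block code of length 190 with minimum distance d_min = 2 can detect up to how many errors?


Detection capability = d_min - 1 = 2 - 1 = 1

1 errors


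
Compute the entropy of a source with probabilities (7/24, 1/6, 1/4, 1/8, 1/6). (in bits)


H = -sum(p_i * log2(p_i)). Terms: -(7/24)*log2(7/24) = 0.518469; -(1/6)*log2(1/6) = 0.430827; -(1/4)*log2(1/4) = 0.500000; -(1/8)*log2(1/8) = 0.375000; -(1/6)*log2(1/6) = 0.430827. H = 0.518469 + 0.430827 + 0.500000 + 0.375000 + 0.430827 = 2.2551

2.2551 bits


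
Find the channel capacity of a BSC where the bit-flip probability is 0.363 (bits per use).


H(p) = -p*log2(p) - (1-p)*log2(1-p) = -0.363*log2(0.363) - 0.637*log2(0.637) = 0.530691 + 0.414454 = 0.9451. C = 1 - H(p) = 1 - 0.9451 = 0.0549

0.0549 bits


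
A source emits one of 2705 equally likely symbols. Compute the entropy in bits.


H = log2(n) = log2(2705) = 11.4014

11.4014 bits


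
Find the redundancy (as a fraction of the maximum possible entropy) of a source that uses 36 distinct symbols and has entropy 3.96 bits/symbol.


H_max = log2(K) = log2(36) = 5.1699 bits/symbol. Redundancy = 1 - H/H_max = 1 - 3.96/5.1699 = 1 - 0.766 = 0.234

0.234


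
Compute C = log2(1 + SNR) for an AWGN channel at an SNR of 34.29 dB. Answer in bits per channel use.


SNR_linear = 10^(34.29/10) = 2685.3444; C = log2(1 + SNR_linear) = log2(1 + 2685.3444) = 11.3914

11.3914 bits/channel use


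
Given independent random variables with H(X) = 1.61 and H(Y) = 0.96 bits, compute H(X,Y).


For independent variables, H(X,Y) = H(X) + H(Y) = 1.61 + 0.96 = 2.57

2.57 bits


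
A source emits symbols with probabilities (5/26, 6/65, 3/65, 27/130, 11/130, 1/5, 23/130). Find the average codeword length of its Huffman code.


Huffman construction (repeatedly merge the two least-probable nodes; each merge adds 1 bit to every symbol beneath it): 3/65 + 11/130 = 17/130; 6/65 + 17/130 = 29/130; 23/130 + 5/26 = 24/65; 1/5 + 27/130 = 53/130; 29/130 + 24/65 = 77/130; 53/130 + 77/130 = 1. Resulting codeword lengths (in the order the probabilities were given): (3, 3, 4, 2, 4, 2, 3). L_avg = sum(p_i * l_i) = 5/26*3 + 6/65*3 + 3/65*4 + 27/130*2 + 11/130*4 + 1/5*2 + 23/130*3 = 177/65 = 2.7231

2.7231 bits


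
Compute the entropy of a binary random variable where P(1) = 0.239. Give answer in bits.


H = -p*log2(p) - (1-p)*log2(1-p). -0.239*log2(0.239) = 0.493515; -0.761*log2(0.761) = 0.299858. H = 0.493515 + 0.299858 = 0.7934

0.7934 bits


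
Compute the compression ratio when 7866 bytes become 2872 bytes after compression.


Ratio = original / compressed = 7866 / 2872 = 2.7389

2.7389


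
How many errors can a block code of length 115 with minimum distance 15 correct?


Correction capability = floor((d-1)/2) = floor((15-1)/2) = 7

7 errors


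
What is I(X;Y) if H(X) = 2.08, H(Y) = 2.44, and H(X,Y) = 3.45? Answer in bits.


I(X;Y) = H(X) + H(Y) - H(X,Y) = 2.08 + 2.44 - 3.45 = 1.07

1.07 bits


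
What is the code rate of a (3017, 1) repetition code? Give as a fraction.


Rate = k/n = 1/3017

1/3017


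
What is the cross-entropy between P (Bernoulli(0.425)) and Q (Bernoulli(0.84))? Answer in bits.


H(P,Q) = -p*log2(q) - (1-p)*log2(1-q). -0.425*log2(0.84) = 0.106904; -0.575*log2(0.16) = 1.520217. H(P,Q) = 0.106904 + 1.520217 = 1.6271

1.6271 bits


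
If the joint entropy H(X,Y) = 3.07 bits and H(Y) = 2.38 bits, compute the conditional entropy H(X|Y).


H(X|Y) = H(X,Y) - H(Y) = 3.07 - 2.38 = 0.69

0.69 bits


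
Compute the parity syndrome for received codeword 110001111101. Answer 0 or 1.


Syndrome = XOR of all bits = 1 XOR 1 XOR 0 XOR 0 XOR 0 XOR 1 XOR 1 XOR 1 XOR 1 XOR 1 XOR 0 XOR 1 = 0

0


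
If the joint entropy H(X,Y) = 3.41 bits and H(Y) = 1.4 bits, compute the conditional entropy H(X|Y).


H(X|Y) = H(X,Y) - H(Y) = 3.41 - 1.4 = 2.01

2.01 bits


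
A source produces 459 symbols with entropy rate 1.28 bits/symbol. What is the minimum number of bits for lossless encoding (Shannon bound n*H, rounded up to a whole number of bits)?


Minimum bits >= n * H = 459 * 1.28 = 587.52, rounded up to a whole number of bits = 588

588 bits


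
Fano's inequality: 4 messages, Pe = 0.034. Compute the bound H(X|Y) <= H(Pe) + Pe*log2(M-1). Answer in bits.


H(Pe) = -Pe*log2(Pe) - (1-Pe)*log2(1-Pe) = -0.034*log2(0.034) - 0.966*log2(0.966) = 0.165863 + 0.048208 = 0.2141. Pe*log2(M-1) = 0.034*log2(3) = 0.053889. Bound = H(Pe) + Pe*log2(M-1) = 0.165863 + 0.048208 + 0.053889 = 0.268

0.268 bits


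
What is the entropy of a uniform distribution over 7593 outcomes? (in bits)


H = log2(n) = log2(7593) = 12.8905

12.8905 bits


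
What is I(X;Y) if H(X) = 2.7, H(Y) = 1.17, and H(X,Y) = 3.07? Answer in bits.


I(X;Y) = H(X) + H(Y) - H(X,Y) = 2.7 + 1.17 - 3.07 = 0.8

0.8 bits


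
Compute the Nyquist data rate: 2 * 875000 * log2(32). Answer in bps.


Rate = 2 * B * log2(M) = 2 * 875000 * 5.0 = 8750000.0

8750000.0 bps


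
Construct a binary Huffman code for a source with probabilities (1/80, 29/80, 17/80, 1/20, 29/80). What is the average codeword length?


Huffman construction (repeatedly merge the two least-probable nodes; each merge adds 1 bit to every symbol beneath it): 1/80 + 1/20 = 1/16; 1/16 + 17/80 = 11/40; 11/40 + 29/80 = 51/80; 29/80 + 51/80 = 1. Resulting codeword lengths (in the order the probabilities were given): (4, 2, 3, 4, 1). L_avg = sum(p_i * l_i) = 1/80*4 + 29/80*2 + 17/80*3 + 1/20*4 + 29/80*1 = 79/40 = 1.975

1.975 bits


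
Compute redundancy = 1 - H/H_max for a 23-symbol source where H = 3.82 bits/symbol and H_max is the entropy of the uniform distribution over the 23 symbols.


H_max = log2(K) = log2(23) = 4.5236 bits/symbol. Redundancy = 1 - H/H_max = 1 - 3.82/4.5236 = 1 - 0.8445 = 0.1555

0.1555


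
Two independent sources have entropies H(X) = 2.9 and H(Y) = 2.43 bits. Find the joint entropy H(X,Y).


For independent variables, H(X,Y) = H(X) + H(Y) = 2.9 + 2.43 = 5.33

5.33 bits


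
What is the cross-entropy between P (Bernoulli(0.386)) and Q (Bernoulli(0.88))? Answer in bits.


H(P,Q) = -p*log2(q) - (1-p)*log2(1-q). -0.386*log2(0.88) = 0.071188; -0.614*log2(0.12) = 1.878161. H(P,Q) = 0.071188 + 1.878161 = 1.9493

1.9493 bits


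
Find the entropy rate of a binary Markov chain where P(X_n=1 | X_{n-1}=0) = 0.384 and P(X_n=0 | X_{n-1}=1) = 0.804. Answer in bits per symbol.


Stationary distribution: pi_0 = p10/(p01+p10) = 0.6768, pi_1 = 0.3232. Entropy rate H' = pi_0*H(p01) + pi_1*H(p10) = 0.6768*0.9608 + 0.3232*0.7139 = 0.881

0.881 bits/symbol


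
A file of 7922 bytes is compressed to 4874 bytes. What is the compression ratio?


Ratio = original / compressed = 7922 / 4874 = 1.6254

1.6254


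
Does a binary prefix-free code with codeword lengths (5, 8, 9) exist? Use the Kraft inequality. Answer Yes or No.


Kraft sum = sum(2^(-l_i)) = 0.0371, need <= 1. Result: satisfied (a binary prefix-free code with these lengths exists)

Yes


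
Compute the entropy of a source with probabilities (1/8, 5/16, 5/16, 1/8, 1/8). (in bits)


H = -sum(p_i * log2(p_i)). Terms: -(1/8)*log2(1/8) = 0.375000; -(5/16)*log2(5/16) = 0.524397; -(5/16)*log2(5/16) = 0.524397; -(1/8)*log2(1/8) = 0.375000; -(1/8)*log2(1/8) = 0.375000. H = 0.375000 + 0.524397 + 0.524397 + 0.375000 + 0.375000 = 2.1738

2.1738 bits


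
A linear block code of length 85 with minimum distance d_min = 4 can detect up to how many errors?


Detection capability = d_min - 1 = 4 - 1 = 3

3 errors


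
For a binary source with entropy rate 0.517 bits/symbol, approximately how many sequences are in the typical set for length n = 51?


log2|A_typical| = nH = 51 * 0.517 = 26.367, so |A_typical| ~ 2^26.367 = 8.655e+07

8.655e+07


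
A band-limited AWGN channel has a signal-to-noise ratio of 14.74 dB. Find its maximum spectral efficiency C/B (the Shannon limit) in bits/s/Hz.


SNR_linear = 10^(14.74/10) = 29.7852; C/B = log2(1 + SNR_linear) = log2(1 + 29.7852) = 4.9442

4.9442 bits/s/Hz


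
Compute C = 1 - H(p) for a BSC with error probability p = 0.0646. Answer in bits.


H(p) = -p*log2(p) - (1-p)*log2(1-p) = -0.0646*log2(0.0646) - 0.9354*log2(0.9354) = 0.255320 + 0.090121 = 0.3454. C = 1 - H(p) = 1 - 0.3454 = 0.6546

0.6546 bits


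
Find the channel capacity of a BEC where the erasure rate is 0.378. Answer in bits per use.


C = 1 - epsilon = 1 - 0.378 = 0.622

0.622 bits


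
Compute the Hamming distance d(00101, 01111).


Count differing positions: . ^ . ^ . = 2 differences

2


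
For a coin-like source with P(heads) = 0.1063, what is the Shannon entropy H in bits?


H = -p*log2(p) - (1-p)*log2(1-p). -0.1063*log2(0.1063) = 0.343752; -0.8937*log2(0.8937) = 0.144902. H = 0.343752 + 0.144902 = 0.4887

0.4887 bits


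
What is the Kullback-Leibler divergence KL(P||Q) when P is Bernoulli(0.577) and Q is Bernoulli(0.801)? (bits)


KL = p*log2(p/q) + (1-p)*log2((1-p)/(1-q)) = 0.577*log2(0.577/0.801) + 0.423*log2(0.423/0.199) = 0.1871

0.1871 bits


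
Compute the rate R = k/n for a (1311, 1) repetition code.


Rate = k/n = 1/1311

1/1311


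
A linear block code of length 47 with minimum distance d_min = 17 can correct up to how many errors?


Correction capability = floor((d-1)/2) = floor((17-1)/2) = 8

8 errors


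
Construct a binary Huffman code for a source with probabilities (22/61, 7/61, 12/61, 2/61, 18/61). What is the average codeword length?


Huffman construction (repeatedly merge the two least-probable nodes; each merge adds 1 bit to every symbol beneath it): 2/61 + 7/61 = 9/61; 9/61 + 12/61 = 21/61; 18/61 + 21/61 = 39/61; 22/61 + 39/61 = 1. Resulting codeword lengths (in the order the probabilities were given): (1, 4, 3, 4, 2). L_avg = sum(p_i * l_i) = 22/61*1 + 7/61*4 + 12/61*3 + 2/61*4 + 18/61*2 = 130/61 = 2.1311

2.1311 bits


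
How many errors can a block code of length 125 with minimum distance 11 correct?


Correction capability = floor((d-1)/2) = floor((11-1)/2) = 5

5 errors


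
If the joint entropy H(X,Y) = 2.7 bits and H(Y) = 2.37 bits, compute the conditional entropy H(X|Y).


H(X|Y) = H(X,Y) - H(Y) = 2.7 - 2.37 = 0.33

0.33 bits


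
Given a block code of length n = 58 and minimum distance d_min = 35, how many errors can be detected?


Detection capability = d_min - 1 = 35 - 1 = 34

34 errors


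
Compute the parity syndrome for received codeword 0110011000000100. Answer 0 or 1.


Syndrome = XOR of all bits = 0 XOR 1 XOR 1 XOR 0 XOR 0 XOR 1 XOR 1 XOR 0 XOR 0 XOR 0 XOR 0 XOR 0 XOR 0 XOR 1 XOR 0 XOR 0 = 1

1


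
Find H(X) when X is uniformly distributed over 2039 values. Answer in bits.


H = log2(n) = log2(2039) = 10.9936

10.9936 bits


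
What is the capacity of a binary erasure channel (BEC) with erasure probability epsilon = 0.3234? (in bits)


C = 1 - epsilon = 1 - 0.3234 = 0.6766

0.6766 bits


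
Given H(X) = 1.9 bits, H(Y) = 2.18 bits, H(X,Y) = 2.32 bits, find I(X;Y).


I(X;Y) = H(X) + H(Y) - H(X,Y) = 1.9 + 2.18 - 2.32 = 1.76

1.76 bits


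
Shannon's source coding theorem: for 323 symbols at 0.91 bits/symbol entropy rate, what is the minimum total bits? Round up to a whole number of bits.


Minimum bits >= n * H = 323 * 0.91 = 293.93, rounded up to a whole number of bits = 294

294 bits


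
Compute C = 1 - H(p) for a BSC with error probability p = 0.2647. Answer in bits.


H(p) = -p*log2(p) - (1-p)*log2(1-p) = -0.2647*log2(0.2647) - 0.7353*log2(0.7353) = 0.507581 + 0.326175 = 0.8338. C = 1 - H(p) = 1 - 0.8338 = 0.1662

0.1662 bits


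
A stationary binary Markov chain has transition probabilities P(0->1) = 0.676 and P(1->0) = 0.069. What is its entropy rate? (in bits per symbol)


Stationary distribution: pi_0 = p10/(p01+p10) = 0.0926, pi_1 = 0.9074. Entropy rate H' = pi_0*H(p01) + pi_1*H(p10) = 0.0926*0.9087 + 0.9074*0.3622 = 0.4128

0.4128 bits/symbol


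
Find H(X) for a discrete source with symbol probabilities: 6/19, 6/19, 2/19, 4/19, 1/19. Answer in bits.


H = -sum(p_i * log2(p_i)). Terms: -(6/19)*log2(6/19) = 0.525147; -(6/19)*log2(6/19) = 0.525147; -(2/19)*log2(2/19) = 0.341887; -(4/19)*log2(4/19) = 0.473248; -(1/19)*log2(1/19) = 0.223575. H = 0.525147 + 0.525147 + 0.341887 + 0.473248 + 0.223575 = 2.089

2.089 bits


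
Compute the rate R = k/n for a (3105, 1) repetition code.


Rate = k/n = 1/3105

1/3105


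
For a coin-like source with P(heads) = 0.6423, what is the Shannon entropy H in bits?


H = -p*log2(p) - (1-p)*log2(1-p). -0.6423*log2(0.6423) = 0.410225; -0.3577*log2(0.3577) = 0.530533. H = 0.410225 + 0.530533 = 0.9408

0.9408 bits


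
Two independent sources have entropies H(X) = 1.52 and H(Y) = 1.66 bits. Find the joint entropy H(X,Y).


For independent variables, H(X,Y) = H(X) + H(Y) = 1.52 + 1.66 = 3.18

3.18 bits


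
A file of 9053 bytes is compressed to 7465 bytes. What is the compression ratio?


Ratio = original / compressed = 9053 / 7465 = 1.2127

1.2127


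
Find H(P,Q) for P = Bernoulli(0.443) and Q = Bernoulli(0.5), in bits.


H(P,Q) = -p*log2(q) - (1-p)*log2(1-q). -0.443*log2(0.5) = 0.443000; -0.557*log2(0.5) = 0.557000. H(P,Q) = 0.443000 + 0.557000 = 1.0

1.0 bits


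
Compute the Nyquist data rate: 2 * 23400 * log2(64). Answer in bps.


Rate = 2 * B * log2(M) = 2 * 23400 * 6.0 = 280800.0

280800.0 bps


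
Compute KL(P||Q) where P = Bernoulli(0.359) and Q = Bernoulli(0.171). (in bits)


KL = p*log2(p/q) + (1-p)*log2((1-p)/(1-q)) = 0.359*log2(0.359/0.171) + 0.641*log2(0.641/0.829) = 0.1463

0.1463 bits


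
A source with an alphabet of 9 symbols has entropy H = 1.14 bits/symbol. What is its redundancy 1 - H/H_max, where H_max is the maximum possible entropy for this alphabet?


H_max = log2(K) = log2(9) = 3.1699 bits/symbol. Redundancy = 1 - H/H_max = 1 - 1.14/3.1699 = 1 - 0.3596 = 0.6404

0.6404


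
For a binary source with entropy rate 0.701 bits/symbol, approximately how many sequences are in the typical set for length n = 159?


log2|A_typical| = nH = 159 * 0.701 = 111.459, so |A_typical| ~ 2^111.459 = 3.569e+33

3.569e+33


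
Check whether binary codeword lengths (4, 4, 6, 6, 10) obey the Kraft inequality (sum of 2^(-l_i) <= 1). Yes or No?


Kraft sum = sum(2^(-l_i)) = 0.1572, need <= 1. Result: satisfied (a binary prefix-free code with these lengths exists)

Yes
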